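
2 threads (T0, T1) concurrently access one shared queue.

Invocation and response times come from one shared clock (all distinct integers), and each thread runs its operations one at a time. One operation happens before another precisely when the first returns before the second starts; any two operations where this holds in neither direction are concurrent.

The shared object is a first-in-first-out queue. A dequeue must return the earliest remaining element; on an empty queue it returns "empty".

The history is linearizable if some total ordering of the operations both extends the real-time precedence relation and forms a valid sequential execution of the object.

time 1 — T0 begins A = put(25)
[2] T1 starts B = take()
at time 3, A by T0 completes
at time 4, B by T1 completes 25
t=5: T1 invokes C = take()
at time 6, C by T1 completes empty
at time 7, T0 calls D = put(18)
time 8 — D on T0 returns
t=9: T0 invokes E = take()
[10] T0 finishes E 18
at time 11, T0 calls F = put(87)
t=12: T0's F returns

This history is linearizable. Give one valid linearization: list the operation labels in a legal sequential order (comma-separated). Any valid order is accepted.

A, B, C, D, E, F

after step 1 (A put(25)): queue <25>
after step 2 (B take() → 25): queue <>
after step 3 (C take() → empty): queue <>
after step 4 (D put(18)): queue <18>
after step 5 (E take() → 18): queue <>
after step 6 (F put(87)): queue <87>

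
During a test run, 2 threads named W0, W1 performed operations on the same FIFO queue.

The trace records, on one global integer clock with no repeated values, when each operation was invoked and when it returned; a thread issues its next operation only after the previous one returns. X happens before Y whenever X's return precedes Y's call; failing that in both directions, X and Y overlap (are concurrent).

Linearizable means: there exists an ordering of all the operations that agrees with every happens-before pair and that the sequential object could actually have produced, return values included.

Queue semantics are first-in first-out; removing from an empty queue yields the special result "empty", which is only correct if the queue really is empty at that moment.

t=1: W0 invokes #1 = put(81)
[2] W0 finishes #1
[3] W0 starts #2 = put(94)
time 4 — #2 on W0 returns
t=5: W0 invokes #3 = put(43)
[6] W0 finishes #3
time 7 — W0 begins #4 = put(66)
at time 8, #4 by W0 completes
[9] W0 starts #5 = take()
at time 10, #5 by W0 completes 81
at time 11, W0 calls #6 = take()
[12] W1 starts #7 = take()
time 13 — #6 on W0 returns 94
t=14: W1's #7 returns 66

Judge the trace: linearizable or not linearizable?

the violation lands at event 14, #7's response at time 14: events 1..13 linearize, events 1..14 do not
every one of the 2 real-time-consistent orders over 7 completed FIFO queue ops fails the sequential spec
one such order, #1, #2, #3, #4, #5, #6, #7, breaks at step 7 where #7 take() → 66 is illegal
one such order, #1, #2, #3, #4, #5, #7, #6, breaks at step 6 where #7 take() → 66 is illegal

not linearizable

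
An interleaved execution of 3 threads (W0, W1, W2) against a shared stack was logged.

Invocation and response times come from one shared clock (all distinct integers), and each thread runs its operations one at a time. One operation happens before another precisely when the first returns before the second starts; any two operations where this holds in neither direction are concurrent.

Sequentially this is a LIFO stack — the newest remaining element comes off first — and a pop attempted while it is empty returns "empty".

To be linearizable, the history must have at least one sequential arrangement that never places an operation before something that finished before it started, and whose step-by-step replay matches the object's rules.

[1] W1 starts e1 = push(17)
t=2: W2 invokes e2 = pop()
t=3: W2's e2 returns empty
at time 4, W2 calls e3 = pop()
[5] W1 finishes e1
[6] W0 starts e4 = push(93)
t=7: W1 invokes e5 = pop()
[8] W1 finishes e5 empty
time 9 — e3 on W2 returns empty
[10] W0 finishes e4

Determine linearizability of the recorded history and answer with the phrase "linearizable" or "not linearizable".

through event 8 a valid linearization exists; event 9 (e3 responding at time 9) ends that
4 completed operations, 5 real-time-consistent orders — every stack replay fails
no escape via the 1 pending operation (e4): every completion choice fails
e.g. e1, e2, e3, e5 (pending dropped): illegal at step 2, since e2 pop() → empty cannot apply there
e.g. e1, e2, e5, e3 (pending dropped): illegal at step 2, since e2 pop() → empty cannot apply there

not linearizable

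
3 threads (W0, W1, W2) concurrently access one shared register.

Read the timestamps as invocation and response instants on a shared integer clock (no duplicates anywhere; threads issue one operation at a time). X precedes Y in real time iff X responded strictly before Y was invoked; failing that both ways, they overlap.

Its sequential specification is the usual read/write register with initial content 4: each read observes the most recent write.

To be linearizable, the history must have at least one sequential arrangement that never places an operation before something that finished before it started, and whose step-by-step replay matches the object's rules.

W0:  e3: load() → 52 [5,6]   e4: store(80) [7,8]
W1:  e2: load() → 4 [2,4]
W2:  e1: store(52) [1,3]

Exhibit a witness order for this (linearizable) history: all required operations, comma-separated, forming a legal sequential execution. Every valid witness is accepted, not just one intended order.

1. e2 load() → 4, leaving value 4
2. e1 store(52), leaving value 52
3. e3 load() → 52, leaving value 52
4. e4 store(80), leaving value 80

e2, e1, e3, e4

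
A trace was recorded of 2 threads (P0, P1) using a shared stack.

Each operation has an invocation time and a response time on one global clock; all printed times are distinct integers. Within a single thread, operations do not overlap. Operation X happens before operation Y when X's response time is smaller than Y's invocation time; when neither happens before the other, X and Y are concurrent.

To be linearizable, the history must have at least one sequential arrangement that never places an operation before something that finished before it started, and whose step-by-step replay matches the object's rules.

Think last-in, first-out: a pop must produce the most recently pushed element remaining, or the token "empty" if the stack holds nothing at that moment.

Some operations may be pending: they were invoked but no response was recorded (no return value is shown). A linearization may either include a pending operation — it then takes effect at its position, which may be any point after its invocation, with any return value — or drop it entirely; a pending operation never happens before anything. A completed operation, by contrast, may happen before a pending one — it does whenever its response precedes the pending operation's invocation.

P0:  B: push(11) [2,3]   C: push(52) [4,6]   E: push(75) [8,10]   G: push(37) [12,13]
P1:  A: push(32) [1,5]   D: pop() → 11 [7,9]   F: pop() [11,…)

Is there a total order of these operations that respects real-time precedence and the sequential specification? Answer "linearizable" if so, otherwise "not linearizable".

not linearizable

events 1..8 are fine; event 9 — the response of D at time 9 — makes the prefix non-linearizable
checked exhaustively: 3 real-time-consistent orders of 4 completed operations, zero legal stack replays
no completion choice of the 1 pending operation (E) rescues it — every subset was tried
e.g. A, B, C, D (pending dropped): illegal at step 4, since D pop() → 11 cannot apply there
e.g. B, A, C, D (pending dropped): illegal at step 4, since D pop() → 11 cannot apply there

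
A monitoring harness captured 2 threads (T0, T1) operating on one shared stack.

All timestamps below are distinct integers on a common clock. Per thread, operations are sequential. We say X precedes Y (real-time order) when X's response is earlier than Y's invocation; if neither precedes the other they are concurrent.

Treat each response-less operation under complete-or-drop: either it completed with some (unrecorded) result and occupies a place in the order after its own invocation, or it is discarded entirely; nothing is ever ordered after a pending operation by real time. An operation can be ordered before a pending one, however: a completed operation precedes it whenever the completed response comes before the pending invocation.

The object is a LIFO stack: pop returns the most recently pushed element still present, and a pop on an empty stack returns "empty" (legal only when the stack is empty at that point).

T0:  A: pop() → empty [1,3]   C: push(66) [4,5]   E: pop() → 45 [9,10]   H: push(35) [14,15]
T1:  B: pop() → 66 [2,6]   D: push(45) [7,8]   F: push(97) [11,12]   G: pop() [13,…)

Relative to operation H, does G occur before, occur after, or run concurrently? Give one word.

G spans [13,…), H spans [14,15]
the intervals overlap in both directions

concurrent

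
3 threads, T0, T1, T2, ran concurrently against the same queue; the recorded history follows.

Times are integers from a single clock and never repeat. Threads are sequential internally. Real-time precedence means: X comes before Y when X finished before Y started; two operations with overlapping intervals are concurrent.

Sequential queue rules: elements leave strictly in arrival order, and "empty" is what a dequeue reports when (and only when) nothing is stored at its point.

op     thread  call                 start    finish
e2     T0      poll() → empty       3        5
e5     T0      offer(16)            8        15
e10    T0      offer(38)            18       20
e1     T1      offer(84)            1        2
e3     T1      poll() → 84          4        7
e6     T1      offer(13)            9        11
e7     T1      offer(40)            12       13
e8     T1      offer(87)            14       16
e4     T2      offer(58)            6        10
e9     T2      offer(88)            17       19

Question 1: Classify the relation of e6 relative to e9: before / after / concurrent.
e6 spans [9,11], e9 spans [17,19]
resp(e6)=11 < inv(e9)=17

before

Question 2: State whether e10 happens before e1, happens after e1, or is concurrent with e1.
e10 spans [18,20], e1 spans [1,2]
resp(e1)=2 < inv(e10)=18

after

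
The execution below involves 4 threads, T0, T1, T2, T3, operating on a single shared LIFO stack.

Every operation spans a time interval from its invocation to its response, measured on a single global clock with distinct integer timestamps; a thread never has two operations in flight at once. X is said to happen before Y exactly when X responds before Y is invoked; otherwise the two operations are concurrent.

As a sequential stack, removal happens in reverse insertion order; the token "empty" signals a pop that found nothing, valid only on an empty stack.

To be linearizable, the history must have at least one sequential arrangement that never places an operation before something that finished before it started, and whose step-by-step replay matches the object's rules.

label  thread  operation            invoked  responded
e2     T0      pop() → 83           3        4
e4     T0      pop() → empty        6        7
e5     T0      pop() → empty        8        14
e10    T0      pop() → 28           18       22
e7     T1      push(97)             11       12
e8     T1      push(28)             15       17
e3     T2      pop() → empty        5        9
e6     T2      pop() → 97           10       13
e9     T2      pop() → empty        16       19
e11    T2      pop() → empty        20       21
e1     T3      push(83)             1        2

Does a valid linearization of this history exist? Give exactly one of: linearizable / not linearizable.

linearizable

one valid linearization: e1, e2, e3, e4, e5, e7, e6, e8, e10, e9, e11
step 1: e1 push(83) — stack <83>
step 2: e2 pop() → 83 — stack <>
step 3: e3 pop() → empty — stack <>
step 4: e4 pop() → empty — stack <>
step 5: e5 pop() → empty — stack <>
step 6: e7 push(97) — stack <97>
step 7: e6 pop() → 97 — stack <>
step 8: e8 push(28) — stack <28>
step 9: e10 pop() → 28 — stack <>
step 10: e9 pop() → empty — stack <>
step 11: e11 pop() → empty — stack <>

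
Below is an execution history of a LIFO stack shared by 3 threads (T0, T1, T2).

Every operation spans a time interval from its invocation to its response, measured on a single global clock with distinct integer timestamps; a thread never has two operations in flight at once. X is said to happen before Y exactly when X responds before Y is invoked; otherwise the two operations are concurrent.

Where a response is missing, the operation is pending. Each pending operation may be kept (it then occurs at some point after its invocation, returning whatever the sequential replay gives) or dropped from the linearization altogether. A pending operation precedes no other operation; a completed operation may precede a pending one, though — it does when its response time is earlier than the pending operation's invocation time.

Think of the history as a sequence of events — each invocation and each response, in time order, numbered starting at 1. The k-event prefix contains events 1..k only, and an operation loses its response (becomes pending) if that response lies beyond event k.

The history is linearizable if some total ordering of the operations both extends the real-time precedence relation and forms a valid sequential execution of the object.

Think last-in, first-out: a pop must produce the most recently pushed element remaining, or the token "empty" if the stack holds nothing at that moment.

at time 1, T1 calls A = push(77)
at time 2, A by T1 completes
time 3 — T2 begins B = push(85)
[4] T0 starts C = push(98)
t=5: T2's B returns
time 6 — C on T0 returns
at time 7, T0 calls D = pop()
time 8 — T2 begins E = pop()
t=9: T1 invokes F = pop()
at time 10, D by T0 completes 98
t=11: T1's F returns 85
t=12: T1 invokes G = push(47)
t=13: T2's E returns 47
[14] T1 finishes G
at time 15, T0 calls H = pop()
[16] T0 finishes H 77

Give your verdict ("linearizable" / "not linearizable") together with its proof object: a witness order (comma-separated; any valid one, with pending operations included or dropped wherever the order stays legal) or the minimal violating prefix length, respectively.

linearizable — witness: A, B, C, D, F, G, E, H

after step 1 (A push(77)): stack <77>
after step 2 (B push(85)): stack <77,85>
after step 3 (C push(98)): stack <77,85,98>
after step 4 (D pop() → 98): stack <77,85>
after step 5 (F pop() → 85): stack <77>
after step 6 (G push(47)): stack <77,47>
after step 7 (E pop() → 47): stack <77>
after step 8 (H pop() → 77): stack <>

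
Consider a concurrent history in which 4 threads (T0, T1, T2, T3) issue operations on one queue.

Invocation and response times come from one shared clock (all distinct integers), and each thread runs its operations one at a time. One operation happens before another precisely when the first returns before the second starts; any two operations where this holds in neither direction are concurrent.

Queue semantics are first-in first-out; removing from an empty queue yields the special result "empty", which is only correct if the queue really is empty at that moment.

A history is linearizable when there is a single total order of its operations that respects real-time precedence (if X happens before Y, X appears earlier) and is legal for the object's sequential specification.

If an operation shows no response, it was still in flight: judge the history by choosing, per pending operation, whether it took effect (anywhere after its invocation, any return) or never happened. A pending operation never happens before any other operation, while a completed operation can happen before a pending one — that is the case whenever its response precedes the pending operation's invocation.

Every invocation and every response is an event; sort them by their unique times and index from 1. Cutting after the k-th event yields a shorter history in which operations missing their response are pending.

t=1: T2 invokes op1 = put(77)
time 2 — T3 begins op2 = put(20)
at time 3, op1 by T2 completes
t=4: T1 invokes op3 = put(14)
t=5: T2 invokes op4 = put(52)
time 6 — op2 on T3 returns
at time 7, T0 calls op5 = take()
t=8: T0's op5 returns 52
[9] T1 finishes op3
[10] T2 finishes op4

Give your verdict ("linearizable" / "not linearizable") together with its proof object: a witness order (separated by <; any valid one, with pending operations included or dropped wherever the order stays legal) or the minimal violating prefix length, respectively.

not linearizable — minimal violating prefix: 8 events

prefix check: 1..7 passes, 1..8 fails once op5's time-8 response joins
the 3 completed operations admit 2 real-time orders; each fails the queue replay
completion choices over the 2 pending operations (op3, op4) were checked; none helps
take op1, op2, op5 (pending dropped): step 3 already fails, because op5 take() → 52 cannot occur there
take op2, op1, op5 (pending dropped): step 3 already fails, because op5 take() → 52 cannot occur there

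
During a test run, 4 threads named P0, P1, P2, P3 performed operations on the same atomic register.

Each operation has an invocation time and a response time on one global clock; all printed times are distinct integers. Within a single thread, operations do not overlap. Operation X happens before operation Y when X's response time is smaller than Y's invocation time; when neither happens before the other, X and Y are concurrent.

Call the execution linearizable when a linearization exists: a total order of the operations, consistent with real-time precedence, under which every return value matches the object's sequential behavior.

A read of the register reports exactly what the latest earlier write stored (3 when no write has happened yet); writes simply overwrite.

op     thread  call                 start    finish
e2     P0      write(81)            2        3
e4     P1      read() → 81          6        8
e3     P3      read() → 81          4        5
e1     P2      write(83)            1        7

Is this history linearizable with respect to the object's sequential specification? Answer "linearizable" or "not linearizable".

witness order: e1, e2, e3, e4
after step 1 (e1 write(83)): value 83
after step 2 (e2 write(81)): value 81
after step 3 (e3 read() → 81): value 81
after step 4 (e4 read() → 81): value 81

linearizable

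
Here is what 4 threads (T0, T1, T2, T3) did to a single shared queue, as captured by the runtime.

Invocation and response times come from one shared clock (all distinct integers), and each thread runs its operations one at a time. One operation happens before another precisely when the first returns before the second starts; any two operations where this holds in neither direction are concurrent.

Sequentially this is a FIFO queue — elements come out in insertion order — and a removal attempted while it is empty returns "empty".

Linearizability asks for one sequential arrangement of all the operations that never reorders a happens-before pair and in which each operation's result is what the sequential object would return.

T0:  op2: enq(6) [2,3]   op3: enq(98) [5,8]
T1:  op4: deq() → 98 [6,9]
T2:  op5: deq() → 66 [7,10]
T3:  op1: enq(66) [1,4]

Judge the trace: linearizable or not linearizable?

prefix check: 1..8 passes, 1..9 fails once op4's time-9 response joins
4 orders of the 4 completed queue ops respect real time; none is legal
no escape via the 1 pending operation (op5): every completion choice fails
for example op1, op2, op3, op4 (pending dropped) fails at step 4: op4 deq() → 98 is not legal there
for example op1, op2, op4, op3 (pending dropped) fails at step 3: op4 deq() → 98 is not legal there

not linearizable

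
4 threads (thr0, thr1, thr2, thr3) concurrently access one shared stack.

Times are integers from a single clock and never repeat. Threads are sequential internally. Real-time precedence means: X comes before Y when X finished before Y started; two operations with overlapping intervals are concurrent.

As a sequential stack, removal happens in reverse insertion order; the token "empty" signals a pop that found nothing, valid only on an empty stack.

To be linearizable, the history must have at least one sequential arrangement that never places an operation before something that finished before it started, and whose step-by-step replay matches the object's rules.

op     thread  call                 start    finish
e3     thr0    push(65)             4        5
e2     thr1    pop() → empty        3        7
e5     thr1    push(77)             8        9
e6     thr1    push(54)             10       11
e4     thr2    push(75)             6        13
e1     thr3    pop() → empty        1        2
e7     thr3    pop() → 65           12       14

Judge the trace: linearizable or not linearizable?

prefix check: 1..13 passes, 1..14 fails once e7's time-14 response joins
the 7 completed operations admit 9 real-time orders; each fails the stack replay
for example e1, e2, e3, e4, e5, e6, e7 fails at step 7: e7 pop() → 65 is not legal there
for example e1, e2, e3, e5, e4, e6, e7 fails at step 7: e7 pop() → 65 is not legal there

not linearizable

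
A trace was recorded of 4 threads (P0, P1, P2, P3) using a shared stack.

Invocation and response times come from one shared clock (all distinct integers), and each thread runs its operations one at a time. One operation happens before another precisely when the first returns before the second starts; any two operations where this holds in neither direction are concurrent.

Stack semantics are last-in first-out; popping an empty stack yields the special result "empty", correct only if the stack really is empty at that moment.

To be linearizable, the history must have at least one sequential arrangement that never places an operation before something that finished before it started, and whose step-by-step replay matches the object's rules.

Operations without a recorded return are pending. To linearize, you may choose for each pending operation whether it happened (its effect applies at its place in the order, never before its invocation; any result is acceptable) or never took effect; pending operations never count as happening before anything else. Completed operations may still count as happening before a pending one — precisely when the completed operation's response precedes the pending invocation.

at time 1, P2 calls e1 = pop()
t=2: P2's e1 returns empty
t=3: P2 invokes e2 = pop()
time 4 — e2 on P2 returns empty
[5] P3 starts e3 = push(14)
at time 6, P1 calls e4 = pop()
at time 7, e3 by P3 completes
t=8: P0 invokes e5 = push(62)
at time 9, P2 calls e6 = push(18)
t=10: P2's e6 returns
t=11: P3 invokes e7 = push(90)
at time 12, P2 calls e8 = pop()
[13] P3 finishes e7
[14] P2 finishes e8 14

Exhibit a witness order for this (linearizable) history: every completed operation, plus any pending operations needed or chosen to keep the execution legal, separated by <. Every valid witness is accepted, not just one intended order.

e1 < e2 < e3 < e6 < e4 < e8 < e5 < e7

after step 1 (e1 pop() → empty): stack <>
after step 2 (e2 pop() → empty): stack <>
after step 3 (e3 push(14)): stack <14>
after step 4 (e6 push(18)): stack <14,18>
after step 5 (e4 pop() (pending, included)): stack <14>
after step 6 (e8 pop() → 14): stack <>
after step 7 (e5 push(62) (pending, included)): stack <62>
after step 8 (e7 push(90)): stack <62,90>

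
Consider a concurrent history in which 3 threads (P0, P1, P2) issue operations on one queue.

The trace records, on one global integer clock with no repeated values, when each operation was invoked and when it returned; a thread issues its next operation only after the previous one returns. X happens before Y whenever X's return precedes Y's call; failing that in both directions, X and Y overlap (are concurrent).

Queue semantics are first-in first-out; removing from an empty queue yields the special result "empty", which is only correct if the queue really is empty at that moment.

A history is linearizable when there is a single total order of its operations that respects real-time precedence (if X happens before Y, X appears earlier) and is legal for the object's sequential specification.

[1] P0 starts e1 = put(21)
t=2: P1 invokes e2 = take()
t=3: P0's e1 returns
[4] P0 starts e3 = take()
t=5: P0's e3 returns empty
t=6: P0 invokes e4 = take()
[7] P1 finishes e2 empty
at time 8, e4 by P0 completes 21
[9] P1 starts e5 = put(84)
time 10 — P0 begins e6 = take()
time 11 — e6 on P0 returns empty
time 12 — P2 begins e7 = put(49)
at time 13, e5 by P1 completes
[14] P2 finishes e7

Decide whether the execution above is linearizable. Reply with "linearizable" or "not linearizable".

events 1..6 are fine; event 7 — the response of e2 at time 7 — makes the prefix non-linearizable
the 3 completed operations admit 3 real-time orders; each fails the queue replay
including or dropping the 1 pending operation (e4) in any combination fails
take e1, e2, e3 (pending dropped): step 2 already fails, because e2 take() → empty cannot occur there
take e1, e3, e2 (pending dropped): step 2 already fails, because e3 take() → empty cannot occur there

not linearizable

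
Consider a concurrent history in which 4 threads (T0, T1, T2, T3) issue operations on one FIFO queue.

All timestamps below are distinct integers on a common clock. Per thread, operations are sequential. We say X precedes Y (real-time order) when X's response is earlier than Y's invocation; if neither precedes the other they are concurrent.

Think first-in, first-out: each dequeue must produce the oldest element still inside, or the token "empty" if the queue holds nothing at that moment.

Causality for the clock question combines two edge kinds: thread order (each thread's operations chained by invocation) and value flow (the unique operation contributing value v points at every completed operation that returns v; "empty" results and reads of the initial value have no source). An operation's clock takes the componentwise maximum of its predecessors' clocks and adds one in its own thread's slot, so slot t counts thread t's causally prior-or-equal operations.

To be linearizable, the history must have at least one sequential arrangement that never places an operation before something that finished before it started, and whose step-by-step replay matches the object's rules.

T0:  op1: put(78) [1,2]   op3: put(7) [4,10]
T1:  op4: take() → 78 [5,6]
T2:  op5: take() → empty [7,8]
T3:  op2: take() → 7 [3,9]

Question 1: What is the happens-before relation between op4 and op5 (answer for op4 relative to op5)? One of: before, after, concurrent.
Answer: before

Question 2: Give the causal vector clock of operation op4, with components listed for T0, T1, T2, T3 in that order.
Answer: (1, 1, 0, 0)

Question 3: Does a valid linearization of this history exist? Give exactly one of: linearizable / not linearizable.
linearizable

one valid linearization: op1, op3, op4, op2, op5
after step 1 (op1 put(78)): queue <78>
after step 2 (op3 put(7)): queue <78,7>
after step 3 (op4 take() → 78): queue <7>
after step 4 (op2 take() → 7): queue <>
after step 5 (op5 take() → empty): queue <>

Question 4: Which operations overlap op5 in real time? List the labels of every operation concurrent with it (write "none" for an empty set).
Answer: op2, op3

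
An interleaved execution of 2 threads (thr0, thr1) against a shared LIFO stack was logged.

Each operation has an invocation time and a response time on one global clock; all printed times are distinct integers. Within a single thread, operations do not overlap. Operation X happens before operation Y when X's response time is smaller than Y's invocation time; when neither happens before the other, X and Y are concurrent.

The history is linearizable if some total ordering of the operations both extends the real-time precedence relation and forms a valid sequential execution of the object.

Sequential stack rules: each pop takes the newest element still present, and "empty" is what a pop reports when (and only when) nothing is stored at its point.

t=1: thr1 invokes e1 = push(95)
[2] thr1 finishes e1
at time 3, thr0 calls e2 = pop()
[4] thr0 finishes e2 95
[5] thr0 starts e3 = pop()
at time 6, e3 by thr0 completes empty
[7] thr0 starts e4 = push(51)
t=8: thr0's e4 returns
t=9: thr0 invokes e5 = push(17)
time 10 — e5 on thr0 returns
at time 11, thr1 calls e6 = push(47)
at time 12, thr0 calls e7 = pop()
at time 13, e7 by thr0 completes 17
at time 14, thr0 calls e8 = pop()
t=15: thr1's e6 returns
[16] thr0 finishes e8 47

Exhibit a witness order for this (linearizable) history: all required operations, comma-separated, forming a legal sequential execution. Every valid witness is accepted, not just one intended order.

1. e1 push(95), leaving stack <95>
2. e2 pop() → 95, leaving stack <>
3. e3 pop() → empty, leaving stack <>
4. e4 push(51), leaving stack <51>
5. e5 push(17), leaving stack <51,17>
6. e7 pop() → 17, leaving stack <51>
7. e6 push(47), leaving stack <51,47>
8. e8 pop() → 47, leaving stack <51>

e1, e2, e3, e4, e5, e7, e6, e8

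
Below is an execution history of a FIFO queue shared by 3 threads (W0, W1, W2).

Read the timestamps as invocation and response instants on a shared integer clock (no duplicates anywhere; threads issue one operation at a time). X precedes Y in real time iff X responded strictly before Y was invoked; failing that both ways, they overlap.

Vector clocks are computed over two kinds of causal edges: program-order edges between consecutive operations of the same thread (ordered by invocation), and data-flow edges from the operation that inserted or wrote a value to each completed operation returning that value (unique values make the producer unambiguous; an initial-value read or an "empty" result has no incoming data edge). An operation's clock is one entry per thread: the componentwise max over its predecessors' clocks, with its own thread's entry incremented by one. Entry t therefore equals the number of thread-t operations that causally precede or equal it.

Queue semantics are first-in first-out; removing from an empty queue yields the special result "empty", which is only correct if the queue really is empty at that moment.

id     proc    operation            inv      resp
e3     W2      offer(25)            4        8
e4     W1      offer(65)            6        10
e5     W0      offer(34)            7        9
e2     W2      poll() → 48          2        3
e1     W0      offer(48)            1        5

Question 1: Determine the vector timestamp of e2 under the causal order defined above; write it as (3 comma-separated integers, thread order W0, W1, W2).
(1, 0, 1)

VC(e4, invoked at 6): no causal predecessors; +1 on W1 → (0, 1, 0)
VC(e1, invoked at 1): no causal predecessors; +1 on W0 → (1, 0, 0)
invoked at 2, e2 merges VC(e1)=(1, 0, 0) and bumps W2's slot → (1, 0, 1)
invoked at 7, e5 merges VC(e1)=(1, 0, 0) and bumps W0's slot → (2, 0, 0)
invoked at 4, e3 merges VC(e2)=(1, 0, 1) and bumps W2's slot → (1, 0, 2)
target: VC(e2) = (1, 0, 1)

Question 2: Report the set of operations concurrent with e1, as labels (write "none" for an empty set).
e2, e3

e1 runs from 1 to 5; window-overlapping ops are concurrent
e2 [2,3]: concurrent
e3 [4,8]: concurrent
e4 [6,10]: after
e5 [7,9]: after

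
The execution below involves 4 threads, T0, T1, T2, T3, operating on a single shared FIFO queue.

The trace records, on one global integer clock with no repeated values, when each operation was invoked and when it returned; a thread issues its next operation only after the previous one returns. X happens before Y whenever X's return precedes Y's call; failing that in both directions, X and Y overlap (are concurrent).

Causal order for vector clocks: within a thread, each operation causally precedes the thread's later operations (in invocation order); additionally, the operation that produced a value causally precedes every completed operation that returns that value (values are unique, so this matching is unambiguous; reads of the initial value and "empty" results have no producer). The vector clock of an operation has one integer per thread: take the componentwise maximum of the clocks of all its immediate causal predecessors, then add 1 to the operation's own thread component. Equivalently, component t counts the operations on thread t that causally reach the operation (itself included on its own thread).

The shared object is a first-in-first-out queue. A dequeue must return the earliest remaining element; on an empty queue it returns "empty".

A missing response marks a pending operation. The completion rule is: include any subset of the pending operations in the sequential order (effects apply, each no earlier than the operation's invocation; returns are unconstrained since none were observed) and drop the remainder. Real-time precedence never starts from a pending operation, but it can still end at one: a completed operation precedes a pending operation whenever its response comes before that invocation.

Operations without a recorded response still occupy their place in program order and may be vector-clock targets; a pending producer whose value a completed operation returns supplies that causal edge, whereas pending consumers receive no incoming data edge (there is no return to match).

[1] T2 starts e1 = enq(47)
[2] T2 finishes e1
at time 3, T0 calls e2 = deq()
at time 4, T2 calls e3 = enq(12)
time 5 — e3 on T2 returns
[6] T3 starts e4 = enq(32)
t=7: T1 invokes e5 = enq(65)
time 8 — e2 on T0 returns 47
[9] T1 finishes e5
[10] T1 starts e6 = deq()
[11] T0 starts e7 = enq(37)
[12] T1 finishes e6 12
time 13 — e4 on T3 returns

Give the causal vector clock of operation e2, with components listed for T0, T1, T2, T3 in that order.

(1, 0, 1, 0)

e4 (invocation 6): nothing precedes it; T3's component alone gives (0, 0, 0, 1)
e1 (invocation 1): nothing precedes it; T2's component alone gives (0, 0, 1, 0)
e5 (invocation 7): nothing precedes it; T1's component alone gives (0, 1, 0, 0)
e3, invoked 4, takes VC(e1)=(0, 0, 1, 0) under max, adds 1 for T2 → (0, 0, 2, 0)
e2, invoked 3, takes VC(e1)=(0, 0, 1, 0) under max, adds 1 for T0 → (1, 0, 1, 0)
e7, invoked 11, takes VC(e2)=(1, 0, 1, 0) under max, adds 1 for T0 → (2, 0, 1, 0)
e6, invoked 10, takes VC(e3)=(0, 0, 2, 0), VC(e5)=(0, 1, 0, 0) under max, adds 1 for T1 → (0, 2, 2, 0)
target: VC(e2) = (1, 0, 1, 0)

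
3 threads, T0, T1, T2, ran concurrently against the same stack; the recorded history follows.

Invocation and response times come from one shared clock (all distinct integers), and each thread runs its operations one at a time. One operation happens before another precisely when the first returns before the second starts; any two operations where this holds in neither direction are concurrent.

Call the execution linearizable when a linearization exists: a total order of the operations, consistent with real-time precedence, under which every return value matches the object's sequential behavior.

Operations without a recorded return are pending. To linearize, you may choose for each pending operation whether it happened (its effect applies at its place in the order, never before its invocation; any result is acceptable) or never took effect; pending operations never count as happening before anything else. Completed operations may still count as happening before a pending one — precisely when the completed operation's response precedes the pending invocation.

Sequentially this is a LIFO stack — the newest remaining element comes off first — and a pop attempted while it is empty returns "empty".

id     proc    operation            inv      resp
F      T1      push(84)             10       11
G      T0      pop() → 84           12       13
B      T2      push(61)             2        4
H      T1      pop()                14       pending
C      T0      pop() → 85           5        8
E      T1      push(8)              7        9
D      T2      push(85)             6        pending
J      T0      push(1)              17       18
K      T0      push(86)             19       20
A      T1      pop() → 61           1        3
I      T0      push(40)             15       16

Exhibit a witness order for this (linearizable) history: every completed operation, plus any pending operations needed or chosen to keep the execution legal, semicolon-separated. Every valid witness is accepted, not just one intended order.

B; A; D; C; E; F; G; H; I; J; K

step 1: B push(61) — stack <61>
step 2: A pop() → 61 — stack <>
step 3: D push(85) (pending, included) — stack <85>
step 4: C pop() → 85 — stack <>
step 5: E push(8) — stack <8>
step 6: F push(84) — stack <8,84>
step 7: G pop() → 84 — stack <8>
step 8: H pop() (pending, included) — stack <>
step 9: I push(40) — stack <40>
step 10: J push(1) — stack <40,1>
step 11: K push(86) — stack <40,1,86>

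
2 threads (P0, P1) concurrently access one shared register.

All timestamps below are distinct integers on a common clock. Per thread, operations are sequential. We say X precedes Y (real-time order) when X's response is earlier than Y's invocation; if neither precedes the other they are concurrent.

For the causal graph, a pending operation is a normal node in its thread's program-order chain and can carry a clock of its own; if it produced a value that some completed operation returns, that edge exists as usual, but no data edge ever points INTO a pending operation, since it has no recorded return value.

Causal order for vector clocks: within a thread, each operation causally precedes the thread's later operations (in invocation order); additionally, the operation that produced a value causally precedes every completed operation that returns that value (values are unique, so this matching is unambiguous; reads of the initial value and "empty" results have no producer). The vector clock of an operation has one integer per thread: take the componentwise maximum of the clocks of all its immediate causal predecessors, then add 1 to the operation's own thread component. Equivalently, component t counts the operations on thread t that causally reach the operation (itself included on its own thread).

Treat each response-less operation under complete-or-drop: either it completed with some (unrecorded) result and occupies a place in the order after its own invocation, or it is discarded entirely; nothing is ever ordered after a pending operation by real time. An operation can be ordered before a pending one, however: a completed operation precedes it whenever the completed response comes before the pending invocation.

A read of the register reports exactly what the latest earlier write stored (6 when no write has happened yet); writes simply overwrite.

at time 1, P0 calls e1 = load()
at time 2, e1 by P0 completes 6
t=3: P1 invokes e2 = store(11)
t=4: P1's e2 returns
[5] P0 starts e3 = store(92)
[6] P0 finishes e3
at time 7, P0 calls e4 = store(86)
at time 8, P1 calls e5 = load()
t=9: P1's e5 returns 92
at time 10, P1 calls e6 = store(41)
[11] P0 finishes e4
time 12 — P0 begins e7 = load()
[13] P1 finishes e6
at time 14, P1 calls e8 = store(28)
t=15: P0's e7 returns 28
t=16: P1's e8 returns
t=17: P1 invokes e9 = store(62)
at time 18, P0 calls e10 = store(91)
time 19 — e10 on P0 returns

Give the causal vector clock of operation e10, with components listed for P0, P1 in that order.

root op e2, invoked 3: fresh clock plus P1's own tick → (0, 1)
root op e1, invoked 1: fresh clock plus P0's own tick → (1, 0)
e3 (invocation 5): componentwise max over VC(e1)=(1, 0), +1 at P0, giving (2, 0)
e4 (invocation 7): componentwise max over VC(e3)=(2, 0), +1 at P0, giving (3, 0)
e5 (invocation 8): componentwise max over VC(e2)=(0, 1), VC(e3)=(2, 0), +1 at P1, giving (2, 2)
e6 (invocation 10): componentwise max over VC(e5)=(2, 2), +1 at P1, giving (2, 3)
e8 (invocation 14): componentwise max over VC(e6)=(2, 3), +1 at P1, giving (2, 4)
e9 (invocation 17): componentwise max over VC(e8)=(2, 4), +1 at P1, giving (2, 5)
e7 (invocation 12): componentwise max over VC(e4)=(3, 0), VC(e8)=(2, 4), +1 at P0, giving (4, 4)
e10 (invocation 18): componentwise max over VC(e7)=(4, 4), +1 at P0, giving (5, 4)
target: VC(e10) = (5, 4)

(5, 4)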